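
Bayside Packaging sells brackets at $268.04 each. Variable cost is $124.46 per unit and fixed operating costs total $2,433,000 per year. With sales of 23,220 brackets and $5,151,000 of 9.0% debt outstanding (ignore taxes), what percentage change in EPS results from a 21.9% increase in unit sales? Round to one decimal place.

Contribution at this volume is 23,220 × $143.58 = $3,333,927.60.
EBIT = $3,333,927.60 − $2,433,000 = $900,927.60.
Interest = $463,590.00, so EBIT − I = $437,337.60.
Degree of combined leverage = contribution ÷ (EBIT − I) = $3,333,927.60 ÷ $437,337.60 = 7.6232.
EPS therefore changes by 7.6232 × (+21.9%) = +166.9%.

+166.9%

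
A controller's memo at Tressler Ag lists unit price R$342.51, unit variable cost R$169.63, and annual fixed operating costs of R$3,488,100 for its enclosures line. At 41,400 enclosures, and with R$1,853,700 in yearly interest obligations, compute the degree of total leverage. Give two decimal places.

3.94

Total contribution margin = 41,400 × R$172.88 = R$7,157,232.00.
Operating income = contribution − fixed costs = R$7,157,232.00 − R$3,488,100 = R$3,669,132.00. Interest = R$1,853,700.00.
DOL = R$7,157,232.00 ÷ R$3,669,132.00 = 1.9507; DFL = R$3,669,132.00 ÷ R$1,815,432.00 = 2.0211.
DCL = DOL × DFL = 1.9507 × 2.0211 = 3.9426.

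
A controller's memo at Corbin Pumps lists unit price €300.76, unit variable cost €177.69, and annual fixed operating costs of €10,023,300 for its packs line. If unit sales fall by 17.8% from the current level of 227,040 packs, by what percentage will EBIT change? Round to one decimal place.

Total contribution margin = 227,040 × €123.07 = €27,941,812.80.
EBIT = €27,941,812.80 − €10,023,300 = €17,918,512.80.
DOL = contribution ÷ EBIT = €27,941,812.80 ÷ €17,918,512.80 = 1.5594.
Operating income changes by 1.5594 × -17.8% = -27.8%.

-27.8%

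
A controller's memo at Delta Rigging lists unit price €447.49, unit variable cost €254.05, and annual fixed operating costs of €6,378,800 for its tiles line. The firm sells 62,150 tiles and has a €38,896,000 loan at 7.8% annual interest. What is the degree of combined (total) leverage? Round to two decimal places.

Contribution at this volume is 62,150 × €193.44 = €12,022,296.00.
Subtracting fixed costs: EBIT = €12,022,296.00 − €6,378,800 = €5,643,496.00. Interest = €3,033,888.00.
DOL = €12,022,296.00 ÷ €5,643,496.00 = 2.1303; DFL = €5,643,496.00 ÷ €2,609,608.00 = 2.1626.
DCL = DOL × DFL = 2.1303 × 2.1626 = 4.6070.

4.61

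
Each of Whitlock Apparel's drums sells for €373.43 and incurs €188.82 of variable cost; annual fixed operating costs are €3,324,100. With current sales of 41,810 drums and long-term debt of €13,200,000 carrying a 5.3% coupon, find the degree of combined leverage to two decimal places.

2.09

At 41,810 units, contribution = 41,810 × €184.61 = €7,718,544.10.
Operating income = contribution − fixed costs = €7,718,544.10 − €3,324,100 = €4,394,444.10. Interest = €699,600.00.
DOL = €7,718,544.10 ÷ €4,394,444.10 = 1.7564; DFL = €4,394,444.10 ÷ €3,694,844.10 = 1.1893.
DCL = DOL × DFL = 1.7564 × 1.1893 = 2.0889.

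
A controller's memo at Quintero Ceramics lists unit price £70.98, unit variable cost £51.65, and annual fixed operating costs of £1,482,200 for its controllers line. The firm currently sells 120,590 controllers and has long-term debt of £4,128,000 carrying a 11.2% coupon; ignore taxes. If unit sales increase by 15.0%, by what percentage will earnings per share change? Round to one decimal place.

+90.5%

At 120,590 units, contribution = 120,590 × £19.33 = £2,331,004.70.
Operating income = contribution − fixed costs = £2,331,004.70 − £1,482,200 = £848,804.70.
After interest of £462,336.00, pre-tax earnings = £386,468.70.
DCL = total CM / (EBIT − I) = £2,331,004.70 / £386,468.70 = 6.0315.
%ΔEPS = DCL × %ΔSales = 6.0315 × +15.0% = +90.5%.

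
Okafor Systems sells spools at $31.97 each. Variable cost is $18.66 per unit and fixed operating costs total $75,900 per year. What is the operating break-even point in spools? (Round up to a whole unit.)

Contribution margin per unit = $31.97 − $18.66 = $13.31.
Units to break even: $75,900 ÷ $13.31 = 5,702.48, rounded up to 5,703.

5,703 spools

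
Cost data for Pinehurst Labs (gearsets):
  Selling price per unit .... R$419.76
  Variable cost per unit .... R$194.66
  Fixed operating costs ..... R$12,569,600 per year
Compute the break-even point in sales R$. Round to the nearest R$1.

R$23,439,428

CM per unit = R$419.76 − R$194.66 = R$225.10; CM ratio = R$225.10 / R$419.76 = 0.5363.
Break-even revenue = fixed costs × price ÷ CM = R$12,569,600 × R$419.76 ÷ R$225.10 = R$23,439,428.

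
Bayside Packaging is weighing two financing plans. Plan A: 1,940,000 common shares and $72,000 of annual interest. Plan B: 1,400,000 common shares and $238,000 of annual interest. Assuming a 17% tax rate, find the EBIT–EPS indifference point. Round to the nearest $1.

$668,370

At indifference, (EBIT − 72,000)(1 − t)/1,940,000 = (EBIT − 238,000)(1 − t)/1,400,000.
Cancelling (1 − t) and cross-multiplying: 1,400,000·(EBIT − 72,000) = 1,940,000·(EBIT − 238,000).
EBIT × (1,940,000 − 1,400,000) = 238,000 × 1,940,000 − 72,000 × 1,400,000 = 360,920,000,000, so EBIT = 360,920,000,000 ÷ 540,000 = 668,370.37.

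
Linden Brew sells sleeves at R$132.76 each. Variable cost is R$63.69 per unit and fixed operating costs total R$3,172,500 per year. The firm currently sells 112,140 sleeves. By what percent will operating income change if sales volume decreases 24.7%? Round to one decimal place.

Total contribution margin = 112,140 × R$69.07 = R$7,745,509.80.
EBIT = R$7,745,509.80 − R$3,172,500 = R$4,573,009.80.
DOL = contribution ÷ EBIT = R$7,745,509.80 ÷ R$4,573,009.80 = 1.6937.
%ΔEBIT = DOL × %ΔSales = 1.6937 × -24.7% = -41.8%.

-41.8%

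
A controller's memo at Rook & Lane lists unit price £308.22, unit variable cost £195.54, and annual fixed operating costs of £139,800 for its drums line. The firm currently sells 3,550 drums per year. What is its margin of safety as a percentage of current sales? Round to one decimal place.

65.1%

Each unit contributes £308.22 − £195.54 = £112.68. Break-even units = £139,800 ÷ £112.68 = 1,240.68; break-even revenue = 1,240.68 × £308.22 = £382,402.88.
Actual sales revenue = 3,550 × £308.22 = £1,094,181.00.
Margin of safety = (£1,094,181.00 − £382,402.88) ÷ £1,094,181.00 = 65.1%.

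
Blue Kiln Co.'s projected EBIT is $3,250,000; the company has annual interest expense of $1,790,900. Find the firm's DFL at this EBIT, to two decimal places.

2.23

Interest = $1,790,900.00.
DFL = EBIT ÷ (EBIT − I) = $3,250,000 ÷ ($3,250,000 − $1,790,900.00) = $3,250,000 ÷ $1,459,100.00 = 2.2274.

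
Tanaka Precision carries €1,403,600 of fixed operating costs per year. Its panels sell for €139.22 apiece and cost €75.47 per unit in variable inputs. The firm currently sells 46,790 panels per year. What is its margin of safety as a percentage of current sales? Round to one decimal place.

Contribution margin per unit = €139.22 − €75.47 = €63.75. Break-even units = €1,403,600 ÷ €63.75 = 22,017.25; break-even revenue = 22,017.25 × €139.22 = €3,065,242.23.
Current sales = 46,790 × €139.22 = €6,514,103.80.
Margin of safety = (€6,514,103.80 − €3,065,242.23) ÷ €6,514,103.80 = 52.9%.

52.9%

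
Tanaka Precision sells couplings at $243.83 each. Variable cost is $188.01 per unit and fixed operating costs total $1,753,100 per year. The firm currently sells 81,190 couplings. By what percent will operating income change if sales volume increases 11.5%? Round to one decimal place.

+18.8%

Total contribution margin = 81,190 × $55.82 = $4,532,025.80.
Subtracting fixed costs: EBIT = $4,532,025.80 − $1,753,100 = $2,778,925.80.
So DOL = total CM / EBIT = $4,532,025.80 / $2,778,925.80 = 1.6309.
So EBIT moves 1.6309 × (+11.5%) = +18.8%.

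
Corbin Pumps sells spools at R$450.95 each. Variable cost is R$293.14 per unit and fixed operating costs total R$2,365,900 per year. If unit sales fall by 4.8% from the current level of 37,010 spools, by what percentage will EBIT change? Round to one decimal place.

-8.1%

Contribution at this volume is 37,010 × R$157.81 = R$5,840,548.10.
Subtracting fixed costs: EBIT = R$5,840,548.10 − R$2,365,900 = R$3,474,648.10.
DOL = contribution ÷ EBIT = R$5,840,548.10 ÷ R$3,474,648.10 = 1.6809.
So EBIT moves 1.6809 × (-4.8%) = -8.1%.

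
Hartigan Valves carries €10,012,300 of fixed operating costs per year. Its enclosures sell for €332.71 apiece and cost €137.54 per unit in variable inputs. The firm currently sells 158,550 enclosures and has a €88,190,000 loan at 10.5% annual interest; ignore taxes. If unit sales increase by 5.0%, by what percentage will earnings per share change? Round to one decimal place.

+13.3%

Contribution at this volume is 158,550 × €195.17 = €30,944,203.50.
EBIT = €30,944,203.50 − €10,012,300 = €20,931,903.50.
After interest of €9,259,950.00, pre-tax earnings = €11,671,953.50.
DCL = total CM / (EBIT − I) = €30,944,203.50 / €11,671,953.50 = 2.6512.
%ΔEPS = DCL × %ΔSales = 2.6512 × +5.0% = +13.3%.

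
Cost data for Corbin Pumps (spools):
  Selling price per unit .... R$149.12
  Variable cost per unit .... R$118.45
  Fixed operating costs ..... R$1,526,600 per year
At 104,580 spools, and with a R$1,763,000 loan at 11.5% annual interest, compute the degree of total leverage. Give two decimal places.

At 104,580 units, contribution = 104,580 × R$30.67 = R$3,207,468.60.
Subtracting fixed costs: EBIT = R$3,207,468.60 − R$1,526,600 = R$1,680,868.60. Interest = R$202,745.00, so EBIT − I = R$1,478,123.60.
Degree of total leverage = total CM / (EBIT − interest) = R$3,207,468.60 / R$1,478,123.60 = 2.1700.

2.17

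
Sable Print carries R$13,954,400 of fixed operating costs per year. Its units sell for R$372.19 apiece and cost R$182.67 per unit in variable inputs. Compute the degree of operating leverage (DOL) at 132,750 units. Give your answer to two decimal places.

2.25

Total contribution margin = 132,750 × R$189.52 = R$25,158,780.00.
Subtracting fixed costs: EBIT = R$25,158,780.00 − R$13,954,400 = R$11,204,380.00.
So DOL = total CM / EBIT = R$25,158,780.00 / R$11,204,380.00 = 2.2454.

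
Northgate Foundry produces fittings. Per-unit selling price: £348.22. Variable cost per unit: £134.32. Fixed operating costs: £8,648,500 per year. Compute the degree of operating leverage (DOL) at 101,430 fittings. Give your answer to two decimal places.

Contribution at this volume is 101,430 × £213.90 = £21,695,877.00.
EBIT = £21,695,877.00 − £8,648,500 = £13,047,377.00.
DOL = contribution ÷ EBIT = £21,695,877.00 ÷ £13,047,377.00 = 1.6629.

1.66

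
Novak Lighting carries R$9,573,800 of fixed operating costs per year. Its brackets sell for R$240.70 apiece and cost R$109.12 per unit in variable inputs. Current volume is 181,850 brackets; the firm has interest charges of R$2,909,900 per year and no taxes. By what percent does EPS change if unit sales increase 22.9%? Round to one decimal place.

+47.9%

At 181,850 units, contribution = 181,850 × R$131.58 = R$23,927,823.00.
Operating income = contribution − fixed costs = R$23,927,823.00 − R$9,573,800 = R$14,354,023.00.
Interest = R$2,909,900.00, so EBIT − I = R$11,444,123.00.
Degree of combined leverage = contribution ÷ (EBIT − I) = R$23,927,823.00 ÷ R$11,444,123.00 = 2.0908.
%ΔEPS = DCL × %ΔSales = 2.0908 × +22.9% = +47.9%.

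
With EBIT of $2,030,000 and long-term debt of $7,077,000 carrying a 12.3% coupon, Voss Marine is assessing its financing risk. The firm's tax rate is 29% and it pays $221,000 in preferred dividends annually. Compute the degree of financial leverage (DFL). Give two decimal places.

2.39

Annual interest charges come to $870,471.00.
Preferred dividends grossed up pre-tax: $221,000 / (1 − 0.29) = $311,267.61.
DFL = EBIT ÷ [EBIT − I − D_p/(1−t)] = $2,030,000 ÷ [$2,030,000 − $870,471.00 − $311,267.61] = $2,030,000 ÷ $848,261.39 = 2.3931.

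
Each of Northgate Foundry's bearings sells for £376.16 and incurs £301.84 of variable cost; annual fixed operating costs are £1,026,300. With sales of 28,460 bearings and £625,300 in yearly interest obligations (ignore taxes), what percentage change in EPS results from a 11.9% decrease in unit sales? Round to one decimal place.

-54.3%

Contribution at this volume is 28,460 × £74.32 = £2,115,147.20.
Operating income = contribution − fixed costs = £2,115,147.20 − £1,026,300 = £1,088,847.20.
After interest of £625,300.00, pre-tax earnings = £463,547.20.
DCL = total CM / (EBIT − I) = £2,115,147.20 / £463,547.20 = 4.5630.
%ΔEPS = DCL × %ΔSales = 4.5630 × -11.9% = -54.3%.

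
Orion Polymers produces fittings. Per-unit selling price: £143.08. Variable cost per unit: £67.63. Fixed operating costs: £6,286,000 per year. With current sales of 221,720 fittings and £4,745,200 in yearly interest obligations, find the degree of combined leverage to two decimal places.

2.94

Contribution at this volume is 221,720 × £75.45 = £16,728,774.00.
EBIT = £16,728,774.00 − £6,286,000 = £10,442,774.00. Interest = £4,745,200.00.
DOL = £16,728,774.00 ÷ £10,442,774.00 = 1.6019; DFL = £10,442,774.00 ÷ £5,697,574.00 = 1.8328.
DCL = DOL × DFL = 1.6019 × 1.8328 = 2.9360.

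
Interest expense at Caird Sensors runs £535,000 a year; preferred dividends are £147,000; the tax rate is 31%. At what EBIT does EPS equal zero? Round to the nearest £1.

£748,043

Preferred dividends are paid after tax, so their pre-tax equivalent is £147,000 ÷ (1 − 0.31) = £213,043.48.
Financial break-even EBIT = interest + D_p ÷ (1 − t) = £535,000 + £213,043.48 = £748,043.48.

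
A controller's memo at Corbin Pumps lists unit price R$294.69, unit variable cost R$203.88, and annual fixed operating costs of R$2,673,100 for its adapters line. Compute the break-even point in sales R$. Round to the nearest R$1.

R$8,674,549

CM per unit = R$294.69 − R$203.88 = R$90.81; CM ratio = R$90.81 / R$294.69 = 0.3082.
Break-even revenue = fixed costs × price ÷ CM = R$2,673,100 × R$294.69 ÷ R$90.81 = R$8,674,549.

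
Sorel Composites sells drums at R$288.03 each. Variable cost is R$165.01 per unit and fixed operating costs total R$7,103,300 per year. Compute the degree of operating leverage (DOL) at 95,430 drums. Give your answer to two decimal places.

Total contribution margin = 95,430 × R$123.02 = R$11,739,798.60.
Subtracting fixed costs: EBIT = R$11,739,798.60 − R$7,103,300 = R$4,636,498.60.
DOL = contribution ÷ EBIT = R$11,739,798.60 ÷ R$4,636,498.60 = 2.5320.

2.53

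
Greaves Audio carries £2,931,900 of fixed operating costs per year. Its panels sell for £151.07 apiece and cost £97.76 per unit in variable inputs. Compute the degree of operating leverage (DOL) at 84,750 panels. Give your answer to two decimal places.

At 84,750 units, contribution = 84,750 × £53.31 = £4,518,022.50.
EBIT = £4,518,022.50 − £2,931,900 = £1,586,122.50.
DOL = contribution ÷ EBIT = £4,518,022.50 ÷ £1,586,122.50 = 2.8485.

2.85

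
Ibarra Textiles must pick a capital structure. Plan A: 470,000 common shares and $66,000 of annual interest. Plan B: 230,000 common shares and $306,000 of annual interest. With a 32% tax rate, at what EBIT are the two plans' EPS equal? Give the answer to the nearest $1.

At indifference, (EBIT − 66,000)(1 − t)/470,000 = (EBIT − 306,000)(1 − t)/230,000.
Cancelling (1 − t) and cross-multiplying: 230,000·(EBIT − 66,000) = 470,000·(EBIT − 306,000).
Solving, EBIT = (306,000·470,000 − 66,000·230,000) / (470,000 − 230,000) = 128,640,000,000 / 240,000 = 536,000.00.

$536,000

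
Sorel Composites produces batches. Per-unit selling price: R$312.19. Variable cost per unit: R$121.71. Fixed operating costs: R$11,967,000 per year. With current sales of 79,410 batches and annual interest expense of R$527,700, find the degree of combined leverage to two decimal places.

Total contribution margin = 79,410 × R$190.48 = R$15,126,016.80.
EBIT = R$15,126,016.80 − R$11,967,000 = R$3,159,016.80. Interest = R$527,700.00, so EBIT − I = R$2,631,316.80.
DCL = contribution ÷ (EBIT − I) = R$15,126,016.80 ÷ R$2,631,316.80 = 5.7485.

5.75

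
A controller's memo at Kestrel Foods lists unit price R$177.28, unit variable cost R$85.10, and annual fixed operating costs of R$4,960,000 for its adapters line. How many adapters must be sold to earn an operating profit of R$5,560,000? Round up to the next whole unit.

114,125 adapters

Each unit contributes R$177.28 − R$85.10 = R$92.18.
Need Q such that Q × R$92.18 − R$4,960,000 = R$5,560,000, i.e. Q = R$10,520,000 / R$92.18 = 114,124.54 → 114,125.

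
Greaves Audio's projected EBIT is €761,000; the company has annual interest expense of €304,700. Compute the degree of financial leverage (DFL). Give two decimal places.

1.67

Interest = €304,700.00.
DFL = EBIT ÷ (EBIT − I) = €761,000 ÷ (€761,000 − €304,700.00) = €761,000 ÷ €456,300.00 = 1.6678.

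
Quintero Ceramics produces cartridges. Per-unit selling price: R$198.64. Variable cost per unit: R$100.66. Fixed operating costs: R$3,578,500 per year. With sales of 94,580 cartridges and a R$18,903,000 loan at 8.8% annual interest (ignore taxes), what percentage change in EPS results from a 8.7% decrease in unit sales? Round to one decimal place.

-20.0%

At 94,580 units, contribution = 94,580 × R$97.98 = R$9,266,948.40.
EBIT = R$9,266,948.40 − R$3,578,500 = R$5,688,448.40.
After interest of R$1,663,464.00, pre-tax earnings = R$4,024,984.40.
DCL = total CM / (EBIT − I) = R$9,266,948.40 / R$4,024,984.40 = 2.3024.
%ΔEPS = DCL × %ΔSales = 2.3024 × -8.7% = -20.0%.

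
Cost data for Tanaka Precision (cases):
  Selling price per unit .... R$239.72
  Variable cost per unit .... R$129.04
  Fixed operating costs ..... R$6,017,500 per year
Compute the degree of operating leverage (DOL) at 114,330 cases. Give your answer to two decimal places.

Total contribution margin = 114,330 × R$110.68 = R$12,654,044.40.
Operating income = contribution − fixed costs = R$12,654,044.40 − R$6,017,500 = R$6,636,544.40.
So DOL = total CM / EBIT = R$12,654,044.40 / R$6,636,544.40 = 1.9067.

1.91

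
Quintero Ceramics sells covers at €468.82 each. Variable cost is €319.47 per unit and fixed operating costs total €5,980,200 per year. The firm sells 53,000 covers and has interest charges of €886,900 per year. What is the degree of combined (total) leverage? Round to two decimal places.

7.55

Total contribution margin = 53,000 × €149.35 = €7,915,550.00.
Operating income = contribution − fixed costs = €7,915,550.00 − €5,980,200 = €1,935,350.00. Interest = €886,900.00, so EBIT − I = €1,048,450.00.
DCL = contribution ÷ (EBIT − I) = €7,915,550.00 ÷ €1,048,450.00 = 7.5498.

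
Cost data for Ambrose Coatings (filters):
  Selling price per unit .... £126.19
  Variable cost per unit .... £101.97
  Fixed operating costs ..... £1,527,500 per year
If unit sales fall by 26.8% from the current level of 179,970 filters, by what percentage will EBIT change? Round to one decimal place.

-41.3%

Total contribution margin = 179,970 × £24.22 = £4,358,873.40.
EBIT = £4,358,873.40 − £1,527,500 = £2,831,373.40.
Degree of operating leverage = £4,358,873.40 / £2,831,373.40 = 1.5395.
%ΔEBIT = DOL × %ΔSales = 1.5395 × -26.8% = -41.3%.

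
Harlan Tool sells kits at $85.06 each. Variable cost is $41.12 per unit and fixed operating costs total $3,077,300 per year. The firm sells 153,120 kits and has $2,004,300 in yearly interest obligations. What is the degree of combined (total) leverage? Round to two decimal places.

4.09

Total contribution margin = 153,120 × $43.94 = $6,728,092.80.
EBIT = $6,728,092.80 − $3,077,300 = $3,650,792.80. Interest = $2,004,300.00.
DOL = $6,728,092.80 ÷ $3,650,792.80 = 1.8429; DFL = $3,650,792.80 ÷ $1,646,492.80 = 2.2173.
DCL = DOL × DFL = 1.8429 × 2.2173 = 4.0863.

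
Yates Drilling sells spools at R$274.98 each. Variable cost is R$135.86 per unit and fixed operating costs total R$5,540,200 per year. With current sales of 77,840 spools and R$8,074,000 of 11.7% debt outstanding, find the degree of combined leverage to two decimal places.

At 77,840 units, contribution = 77,840 × R$139.12 = R$10,829,100.80.
Operating income = contribution − fixed costs = R$10,829,100.80 − R$5,540,200 = R$5,288,900.80. Interest = R$944,658.00, so EBIT − I = R$4,344,242.80.
DCL = contribution ÷ (EBIT − I) = R$10,829,100.80 ÷ R$4,344,242.80 = 2.4927.

2.49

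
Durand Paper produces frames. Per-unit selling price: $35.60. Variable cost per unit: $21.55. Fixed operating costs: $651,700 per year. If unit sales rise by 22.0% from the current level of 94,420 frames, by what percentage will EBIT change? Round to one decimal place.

Total contribution margin = 94,420 × $14.05 = $1,326,601.00.
Subtracting fixed costs: EBIT = $1,326,601.00 − $651,700 = $674,901.00.
Degree of operating leverage = $1,326,601.00 / $674,901.00 = 1.9656.
%ΔEBIT = DOL × %ΔSales = 1.9656 × +22.0% = +43.2%.

+43.2%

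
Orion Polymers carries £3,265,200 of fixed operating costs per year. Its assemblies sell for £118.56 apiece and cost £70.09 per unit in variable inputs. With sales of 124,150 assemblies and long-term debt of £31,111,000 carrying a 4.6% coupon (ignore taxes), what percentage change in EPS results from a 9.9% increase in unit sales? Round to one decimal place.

+45.1%

Contribution at this volume is 124,150 × £48.47 = £6,017,550.50.
Subtracting fixed costs: EBIT = £6,017,550.50 − £3,265,200 = £2,752,350.50.
Interest = £1,431,106.00, so EBIT − I = £1,321,244.50.
Degree of combined leverage = contribution ÷ (EBIT − I) = £6,017,550.50 ÷ £1,321,244.50 = 4.5545.
%ΔEPS = DCL × %ΔSales = 4.5545 × +9.9% = +45.1%.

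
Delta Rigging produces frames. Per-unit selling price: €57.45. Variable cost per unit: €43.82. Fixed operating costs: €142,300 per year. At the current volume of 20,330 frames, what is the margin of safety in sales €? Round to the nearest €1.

€568,169

Each unit contributes €57.45 − €43.82 = €13.63. Break-even units = €142,300 ÷ €13.63 = 10,440.21; break-even revenue = 10,440.21 × €57.45 = €599,789.80.
Actual sales revenue = 20,330 × €57.45 = €1,167,958.50.
Margin of safety = €1,167,958.50 − €599,789.80 = €568,169.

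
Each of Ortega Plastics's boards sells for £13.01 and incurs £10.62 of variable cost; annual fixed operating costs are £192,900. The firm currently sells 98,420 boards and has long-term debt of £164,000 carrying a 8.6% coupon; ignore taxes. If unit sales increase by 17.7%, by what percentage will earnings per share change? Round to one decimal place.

+147.5%

Contribution at this volume is 98,420 × £2.39 = £235,223.80.
EBIT = £235,223.80 − £192,900 = £42,323.80.
After interest of £14,104.00, pre-tax earnings = £28,219.80.
Degree of combined leverage = contribution ÷ (EBIT − I) = £235,223.80 ÷ £28,219.80 = 8.3354.
%ΔEPS = DCL × %ΔSales = 8.3354 × +17.7% = +147.5%.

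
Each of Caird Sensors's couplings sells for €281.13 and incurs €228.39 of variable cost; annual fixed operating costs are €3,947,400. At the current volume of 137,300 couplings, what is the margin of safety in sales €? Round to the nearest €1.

Each unit contributes €281.13 − €228.39 = €52.74. Break-even units = €3,947,400 ÷ €52.74 = 74,846.42; break-even revenue = 74,846.42 × €281.13 = €21,041,573.04.
Current sales = 137,300 × €281.13 = €38,599,149.00.
Margin of safety = €38,599,149.00 − €21,041,573.04 = €17,557,576.

€17,557,576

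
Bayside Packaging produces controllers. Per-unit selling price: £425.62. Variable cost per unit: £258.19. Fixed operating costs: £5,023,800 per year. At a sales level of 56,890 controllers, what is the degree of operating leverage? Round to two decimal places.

2.12

Total contribution margin = 56,890 × £167.43 = £9,525,092.70.
Subtracting fixed costs: EBIT = £9,525,092.70 − £5,023,800 = £4,501,292.70.
DOL = contribution ÷ EBIT = £9,525,092.70 ÷ £4,501,292.70 = 2.1161.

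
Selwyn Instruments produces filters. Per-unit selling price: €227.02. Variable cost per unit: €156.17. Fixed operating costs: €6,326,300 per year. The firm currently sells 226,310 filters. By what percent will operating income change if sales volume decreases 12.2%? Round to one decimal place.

-20.2%

At 226,310 units, contribution = 226,310 × €70.85 = €16,034,063.50.
EBIT = €16,034,063.50 − €6,326,300 = €9,707,763.50.
Degree of operating leverage = €16,034,063.50 / €9,707,763.50 = 1.6517.
%ΔEBIT = DOL × %ΔSales = 1.6517 × -12.2% = -20.2%.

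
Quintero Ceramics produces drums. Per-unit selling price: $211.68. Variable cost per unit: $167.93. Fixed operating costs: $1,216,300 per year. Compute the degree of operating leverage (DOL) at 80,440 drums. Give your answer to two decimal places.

At 80,440 units, contribution = 80,440 × $43.75 = $3,519,250.00.
EBIT = $3,519,250.00 − $1,216,300 = $2,302,950.00.
DOL = contribution ÷ EBIT = $3,519,250.00 ÷ $2,302,950.00 = 1.5281.

1.53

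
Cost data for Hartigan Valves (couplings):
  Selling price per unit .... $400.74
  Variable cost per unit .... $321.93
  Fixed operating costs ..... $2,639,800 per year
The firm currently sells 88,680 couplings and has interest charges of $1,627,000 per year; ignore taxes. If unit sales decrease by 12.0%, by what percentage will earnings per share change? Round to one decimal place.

Total contribution margin = 88,680 × $78.81 = $6,988,870.80.
Operating income = contribution − fixed costs = $6,988,870.80 − $2,639,800 = $4,349,070.80.
Interest = $1,627,000.00, so EBIT − I = $2,722,070.80.
Degree of combined leverage = contribution ÷ (EBIT − I) = $6,988,870.80 ÷ $2,722,070.80 = 2.5675.
EPS therefore changes by 2.5675 × (-12.0%) = -30.8%.

-30.8%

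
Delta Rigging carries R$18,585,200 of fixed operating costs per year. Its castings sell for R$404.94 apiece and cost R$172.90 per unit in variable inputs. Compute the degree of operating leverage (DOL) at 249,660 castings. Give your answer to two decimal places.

1.47

Total contribution margin = 249,660 × R$232.04 = R$57,931,106.40.
Operating income = contribution − fixed costs = R$57,931,106.40 − R$18,585,200 = R$39,345,906.40.
Degree of operating leverage = R$57,931,106.40 / R$39,345,906.40 = 1.4724.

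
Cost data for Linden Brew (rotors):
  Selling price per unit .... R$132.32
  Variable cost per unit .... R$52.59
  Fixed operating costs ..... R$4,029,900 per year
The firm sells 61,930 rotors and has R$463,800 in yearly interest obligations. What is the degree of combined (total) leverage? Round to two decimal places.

Total contribution margin = 61,930 × R$79.73 = R$4,937,678.90.
Subtracting fixed costs: EBIT = R$4,937,678.90 − R$4,029,900 = R$907,778.90. Interest = R$463,800.00.
DOL = R$4,937,678.90 ÷ R$907,778.90 = 5.4393; DFL = R$907,778.90 ÷ R$443,978.90 = 2.0446.
DCL = DOL × DFL = 5.4393 × 2.0446 = 11.1212.

11.12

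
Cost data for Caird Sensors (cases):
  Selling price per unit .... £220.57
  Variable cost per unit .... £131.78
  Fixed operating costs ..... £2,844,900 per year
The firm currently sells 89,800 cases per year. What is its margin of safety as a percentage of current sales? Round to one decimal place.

Unit CM = price − variable cost = £220.57 − £131.78 = £88.79. Break-even units = £2,844,900 ÷ £88.79 = 32,040.77; break-even revenue = 32,040.77 × £220.57 = £7,067,232.72.
Current sales = 89,800 × £220.57 = £19,807,186.00.
Margin of safety = (£19,807,186.00 − £7,067,232.72) ÷ £19,807,186.00 = 64.3%.

64.3%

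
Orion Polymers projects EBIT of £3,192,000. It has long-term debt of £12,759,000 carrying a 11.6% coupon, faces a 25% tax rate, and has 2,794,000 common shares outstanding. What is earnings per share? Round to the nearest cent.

Interest = £1,480,044.00, so EBT = £3,192,000 − £1,480,044.00 = £1,711,956.00.
After tax at 25%: net income = £1,711,956.00 × 0.75 = £1,283,967.00.
EPS = £1,283,967.00 ÷ 2,794,000 = £0.46.

£0.46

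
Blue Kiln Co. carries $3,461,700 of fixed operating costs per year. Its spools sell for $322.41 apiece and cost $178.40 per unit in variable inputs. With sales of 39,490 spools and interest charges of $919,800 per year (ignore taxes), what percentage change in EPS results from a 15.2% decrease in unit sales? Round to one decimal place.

Contribution at this volume is 39,490 × $144.01 = $5,686,954.90.
Operating income = contribution − fixed costs = $5,686,954.90 − $3,461,700 = $2,225,254.90.
Interest = $919,800.00, so EBIT − I = $1,305,454.90.
DCL = total CM / (EBIT − I) = $5,686,954.90 / $1,305,454.90 = 4.3563.
EPS therefore changes by 4.3563 × (-15.2%) = -66.2%.

-66.2%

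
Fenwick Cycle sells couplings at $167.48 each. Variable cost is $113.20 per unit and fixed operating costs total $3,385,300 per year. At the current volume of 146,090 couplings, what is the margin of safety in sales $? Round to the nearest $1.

Unit CM = price − variable cost = $167.48 − $113.20 = $54.28. Break-even units = $3,385,300 ÷ $54.28 = 62,367.35; break-even revenue = 62,367.35 × $167.48 = $10,445,284.52.
Current sales = 146,090 × $167.48 = $24,467,153.20.
Margin of safety = $24,467,153.20 − $10,445,284.52 = $14,021,869.

$14,021,869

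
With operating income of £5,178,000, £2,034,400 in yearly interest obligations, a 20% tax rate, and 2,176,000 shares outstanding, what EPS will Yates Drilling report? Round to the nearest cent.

£1.16

Pre-tax income = £5,178,000 − £2,034,400.00 = £3,143,600.00.
After tax at 20%: net income = £3,143,600.00 × 0.80 = £2,514,880.00.
Per share: £2,514,880.00 / 2,176,000 shares = £1.16.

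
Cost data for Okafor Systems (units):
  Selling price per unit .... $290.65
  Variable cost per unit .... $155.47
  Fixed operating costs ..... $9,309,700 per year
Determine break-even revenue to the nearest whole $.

$20,016,750

Contribution margin per unit = $290.65 − $155.47 = $135.18, a CM ratio of $135.18 ÷ $290.65 = 0.4651.
Break-even sales = FC ÷ CM ratio = $9,309,700 × $290.65 / $135.18 = $20,016,750.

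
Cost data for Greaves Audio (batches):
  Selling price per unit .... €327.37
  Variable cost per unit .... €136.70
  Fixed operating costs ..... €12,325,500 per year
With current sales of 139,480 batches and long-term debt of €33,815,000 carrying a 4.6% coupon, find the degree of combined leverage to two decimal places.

At 139,480 units, contribution = 139,480 × €190.67 = €26,594,651.60.
Operating income = contribution − fixed costs = €26,594,651.60 − €12,325,500 = €14,269,151.60. Interest = €1,555,490.00.
DOL = €26,594,651.60 ÷ €14,269,151.60 = 1.8638; DFL = €14,269,151.60 ÷ €12,713,661.60 = 1.1223.
Combined leverage = 1.8638 × 1.1223 = 2.0917.

2.09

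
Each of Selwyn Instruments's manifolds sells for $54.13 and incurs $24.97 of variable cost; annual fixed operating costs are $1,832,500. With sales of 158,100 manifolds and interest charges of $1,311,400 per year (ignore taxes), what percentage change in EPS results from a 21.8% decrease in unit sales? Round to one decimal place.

Contribution at this volume is 158,100 × $29.16 = $4,610,196.00.
Subtracting fixed costs: EBIT = $4,610,196.00 − $1,832,500 = $2,777,696.00.
Interest = $1,311,400.00, so EBIT − I = $1,466,296.00.
DCL = total CM / (EBIT − I) = $4,610,196.00 / $1,466,296.00 = 3.1441.
EPS therefore changes by 3.1441 × (-21.8%) = -68.5%.

-68.5%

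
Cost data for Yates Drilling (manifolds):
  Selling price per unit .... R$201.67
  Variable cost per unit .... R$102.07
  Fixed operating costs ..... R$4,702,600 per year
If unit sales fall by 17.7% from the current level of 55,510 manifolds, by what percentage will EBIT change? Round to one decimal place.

At 55,510 units, contribution = 55,510 × R$99.60 = R$5,528,796.00.
Subtracting fixed costs: EBIT = R$5,528,796.00 − R$4,702,600 = R$826,196.00.
Degree of operating leverage = R$5,528,796.00 / R$826,196.00 = 6.6919.
So EBIT moves 6.6919 × (-17.7%) = -118.4%.

-118.4%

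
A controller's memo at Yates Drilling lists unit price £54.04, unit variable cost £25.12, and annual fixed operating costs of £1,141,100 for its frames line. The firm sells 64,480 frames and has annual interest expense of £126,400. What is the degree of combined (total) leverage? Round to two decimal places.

3.12

At 64,480 units, contribution = 64,480 × £28.92 = £1,864,761.60.
Subtracting fixed costs: EBIT = £1,864,761.60 − £1,141,100 = £723,661.60. Interest = £126,400.00, so EBIT − I = £597,261.60.
DCL = contribution ÷ (EBIT − I) = £1,864,761.60 ÷ £597,261.60 = 3.1222.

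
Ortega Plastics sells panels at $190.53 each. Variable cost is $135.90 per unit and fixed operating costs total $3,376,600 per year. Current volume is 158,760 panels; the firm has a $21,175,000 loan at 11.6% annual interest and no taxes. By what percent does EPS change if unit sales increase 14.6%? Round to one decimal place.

+44.6%

Total contribution margin = 158,760 × $54.63 = $8,673,058.80.
EBIT = $8,673,058.80 − $3,376,600 = $5,296,458.80.
After interest of $2,456,300.00, pre-tax earnings = $2,840,158.80.
DCL = total CM / (EBIT − I) = $8,673,058.80 / $2,840,158.80 = 3.0537.
EPS therefore changes by 3.0537 × (+14.6%) = +44.6%.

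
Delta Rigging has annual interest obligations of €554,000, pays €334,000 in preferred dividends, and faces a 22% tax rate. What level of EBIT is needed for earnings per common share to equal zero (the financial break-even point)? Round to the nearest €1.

€982,205

Preferred dividends are paid after tax, so their pre-tax equivalent is €334,000 ÷ (1 − 0.22) = €428,205.13.
Financial break-even EBIT = interest + D_p ÷ (1 − t) = €554,000 + €428,205.13 = €982,205.13.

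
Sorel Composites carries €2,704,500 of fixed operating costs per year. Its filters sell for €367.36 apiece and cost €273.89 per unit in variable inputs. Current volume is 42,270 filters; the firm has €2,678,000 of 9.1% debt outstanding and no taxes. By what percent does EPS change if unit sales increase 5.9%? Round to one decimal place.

+23.2%

Contribution at this volume is 42,270 × €93.47 = €3,950,976.90.
EBIT = €3,950,976.90 − €2,704,500 = €1,246,476.90.
After interest of €243,698.00, pre-tax earnings = €1,002,778.90.
Degree of combined leverage = contribution ÷ (EBIT − I) = €3,950,976.90 ÷ €1,002,778.90 = 3.9400.
EPS therefore changes by 3.9400 × (+5.9%) = +23.2%.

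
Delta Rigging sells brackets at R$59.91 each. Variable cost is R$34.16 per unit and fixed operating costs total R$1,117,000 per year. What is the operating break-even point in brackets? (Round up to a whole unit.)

43,379 brackets

Contribution margin per unit = R$59.91 − R$34.16 = R$25.75.
Break-even volume = fixed costs ÷ CM per unit = R$1,117,000 ÷ R$25.75 = 43,378.64, so 43,379 brackets.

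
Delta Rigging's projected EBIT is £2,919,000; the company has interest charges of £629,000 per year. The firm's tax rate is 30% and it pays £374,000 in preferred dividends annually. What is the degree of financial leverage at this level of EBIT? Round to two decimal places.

1.66

Interest = £629,000.00.
Pre-tax preferred-dividend burden = £374,000 ÷ (1 − 0.30) = £534,285.71.
DFL = EBIT ÷ [EBIT − I − D_p/(1−t)] = £2,919,000 ÷ [£2,919,000 − £629,000.00 − £534,285.71] = £2,919,000 ÷ £1,755,714.29 = 1.6626.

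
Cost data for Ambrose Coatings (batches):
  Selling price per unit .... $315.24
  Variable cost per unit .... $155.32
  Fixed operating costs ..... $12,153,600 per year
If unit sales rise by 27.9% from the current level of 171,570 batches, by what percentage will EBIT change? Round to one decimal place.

Contribution at this volume is 171,570 × $159.92 = $27,437,474.40.
Subtracting fixed costs: EBIT = $27,437,474.40 − $12,153,600 = $15,283,874.40.
So DOL = total CM / EBIT = $27,437,474.40 / $15,283,874.40 = 1.7952.
%ΔEBIT = DOL × %ΔSales = 1.7952 × +27.9% = +50.1%.

+50.1%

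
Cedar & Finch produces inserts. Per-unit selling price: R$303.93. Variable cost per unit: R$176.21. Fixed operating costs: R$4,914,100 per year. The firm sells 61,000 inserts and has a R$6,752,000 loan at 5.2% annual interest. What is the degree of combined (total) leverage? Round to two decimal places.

3.08

Contribution at this volume is 61,000 × R$127.72 = R$7,790,920.00.
EBIT = R$7,790,920.00 − R$4,914,100 = R$2,876,820.00. Interest = R$351,104.00, so EBIT − I = R$2,525,716.00.
DCL = contribution ÷ (EBIT − I) = R$7,790,920.00 ÷ R$2,525,716.00 = 3.0846.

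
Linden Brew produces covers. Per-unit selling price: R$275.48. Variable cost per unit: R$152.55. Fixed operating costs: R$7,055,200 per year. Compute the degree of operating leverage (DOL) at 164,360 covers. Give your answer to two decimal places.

1.54

Total contribution margin = 164,360 × R$122.93 = R$20,204,774.80.
Subtracting fixed costs: EBIT = R$20,204,774.80 − R$7,055,200 = R$13,149,574.80.
Degree of operating leverage = R$20,204,774.80 / R$13,149,574.80 = 1.5365.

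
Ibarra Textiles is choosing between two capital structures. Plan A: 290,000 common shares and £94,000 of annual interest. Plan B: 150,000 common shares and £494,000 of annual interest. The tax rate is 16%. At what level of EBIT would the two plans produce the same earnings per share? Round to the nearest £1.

£922,571

Set EPS_A = EPS_B: (EBIT − £94,000)(1 − 0.16) ÷ 290,000 = (EBIT − £494,000)(1 − 0.16) ÷ 150,000.
Cancelling (1 − t) and cross-multiplying: 150,000·(EBIT − 94,000) = 290,000·(EBIT − 494,000).
EBIT × (290,000 − 150,000) = 494,000 × 290,000 − 94,000 × 150,000 = 129,160,000,000, so EBIT = 129,160,000,000 ÷ 140,000 = 922,571.43.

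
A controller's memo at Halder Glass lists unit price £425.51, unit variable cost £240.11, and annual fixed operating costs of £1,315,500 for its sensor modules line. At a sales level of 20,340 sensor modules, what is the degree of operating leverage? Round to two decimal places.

At 20,340 units, contribution = 20,340 × £185.40 = £3,771,036.00.
Operating income = contribution − fixed costs = £3,771,036.00 − £1,315,500 = £2,455,536.00.
So DOL = total CM / EBIT = £3,771,036.00 / £2,455,536.00 = 1.5357.

1.54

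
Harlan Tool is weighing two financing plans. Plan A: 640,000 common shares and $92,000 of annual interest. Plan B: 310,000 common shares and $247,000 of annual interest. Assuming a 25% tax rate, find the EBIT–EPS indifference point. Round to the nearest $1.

At indifference, (EBIT − 92,000)(1 − t)/640,000 = (EBIT − 247,000)(1 − t)/310,000.
The (1 − t) factor cancels: (EBIT − 92,000) × 310,000 = (EBIT − 247,000) × 640,000.
EBIT × (640,000 − 310,000) = 247,000 × 640,000 − 92,000 × 310,000 = 129,560,000,000, so EBIT = 129,560,000,000 ÷ 330,000 = 392,606.06.

$392,606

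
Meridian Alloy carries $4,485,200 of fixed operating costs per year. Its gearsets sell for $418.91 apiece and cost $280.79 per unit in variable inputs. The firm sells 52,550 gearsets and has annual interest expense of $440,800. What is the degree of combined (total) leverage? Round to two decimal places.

At 52,550 units, contribution = 52,550 × $138.12 = $7,258,206.00.
Operating income = contribution − fixed costs = $7,258,206.00 − $4,485,200 = $2,773,006.00. Interest = $440,800.00, so EBIT − I = $2,332,206.00.
DCL = contribution ÷ (EBIT − I) = $7,258,206.00 ÷ $2,332,206.00 = 3.1122.

3.11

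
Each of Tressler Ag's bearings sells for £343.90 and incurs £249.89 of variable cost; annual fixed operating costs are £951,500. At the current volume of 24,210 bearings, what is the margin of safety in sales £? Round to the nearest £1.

£4,845,116

Contribution margin per unit = £343.90 − £249.89 = £94.01. Break-even units = £951,500 ÷ £94.01 = 10,121.26; break-even revenue = 10,121.26 × £343.90 = £3,480,702.58.
Current sales = 24,210 × £343.90 = £8,325,819.00.
Margin of safety = £8,325,819.00 − £3,480,702.58 = £4,845,116.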